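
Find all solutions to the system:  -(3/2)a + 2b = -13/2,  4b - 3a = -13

infinitely many solutions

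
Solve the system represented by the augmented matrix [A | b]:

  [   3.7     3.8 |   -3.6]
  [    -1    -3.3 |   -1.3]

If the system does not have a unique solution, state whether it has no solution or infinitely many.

x_1 = -2, x_2 = 1

From equation 2: x_1 = 13/10 − 33/10·x_2.
Substitute into equation 1 and solve: x_2 = 1.
Then x_1 = -2.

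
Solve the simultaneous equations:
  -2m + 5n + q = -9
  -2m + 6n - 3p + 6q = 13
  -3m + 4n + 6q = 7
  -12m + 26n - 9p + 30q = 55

no solution

Row-reduce:
R1 ← R1 / (-2).
R2 ← R2 + 2·R1.
R3 ← R3 + 3·R1.
R4 ← R4 + 12·R1.
R1 ← R1 + 5/2·R2.
R3 ← R3 + 7/2·R2.
R4 ← R4 + 4·R2.
R3 ← R3 / (-21/2).
R1 ← R1 + 15/2·R3.
R2 ← R2 + 3·R3.
R4 ← R4 + 21·R3.
Row 4 reduces to 0 = 2, a contradiction. The system is inconsistent.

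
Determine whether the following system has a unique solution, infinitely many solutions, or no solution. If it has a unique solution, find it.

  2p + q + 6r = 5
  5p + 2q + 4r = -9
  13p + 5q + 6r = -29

no solution

Row-reduce:
R1 ← R1 / (2).
R2 ← R2 − 5·R1.
R3 ← R3 − 13·R1.
R2 ← R2 / (-1/2).
R1 ← R1 − 1/2·R2.
R3 ← R3 + 3/2·R2.
Row 3 reduces to 0 = 3, a contradiction. The system is inconsistent.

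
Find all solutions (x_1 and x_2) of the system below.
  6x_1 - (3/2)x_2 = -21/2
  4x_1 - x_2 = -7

infinitely many solutions

Row-reduce:
R1 ← R1 / (6).
R2 ← R2 − 4·R1.
Rank is 1 with 2 unknowns, leaving x_2 free.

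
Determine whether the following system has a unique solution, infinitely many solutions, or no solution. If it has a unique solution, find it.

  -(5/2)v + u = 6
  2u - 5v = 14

Row-reduce:
R2 ← R2 − 2·R1.
Row 2 reduces to 0 = 2, a contradiction. The system is inconsistent.

no solution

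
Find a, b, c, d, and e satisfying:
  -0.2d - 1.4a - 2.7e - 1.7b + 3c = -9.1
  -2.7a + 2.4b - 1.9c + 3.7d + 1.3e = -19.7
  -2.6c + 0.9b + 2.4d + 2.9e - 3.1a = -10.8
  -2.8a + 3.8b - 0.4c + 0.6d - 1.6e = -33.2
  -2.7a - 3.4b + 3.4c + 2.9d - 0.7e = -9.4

Row-reduce the augmented matrix:
R1 ← R1 / (-7/5).
R2 ← R2 + 27/10·R1.
R3 ← R3 + 31/10·R1.
R4 ← R4 + 14/5·R1.
R5 ← R5 + 27/10·R1.
R2 ← R2 / (159/28).
R1 ← R1 − 17/14·R2.
R3 ← R3 − 653/140·R2.
R4 ← R4 − 36/5·R2.
R5 ← R5 + 17/140·R2.
R3 ← R3 / (-23293/7950).
R1 ← R1 + 397/795·R3.
R2 ← R2 + 1076/795·R3.
R4 ← R4 − 4432/1325·R3.
R5 ← R5 + 20273/7950·R3.
R4 ← R4 / (-555087/116465).
R1 ← R1 + 14986/23293·R4.
R2 ← R2 − 22280/23293·R4.
R3 ← R3 − 4079/23293·R4.
R5 ← R5 − 889709/232930·R4.
R5 ← R5 / (686668/555087).
R1 ← R1 + 4976/555087·R5.
R2 ← R2 + 316409/555087·R5.
R3 ← R3 + 677966/555087·R5.
R4 ← R4 − 48493/555087·R5.
Reading off the reduced rows gives a = 5, b = -6, c = -5, d = 0, e = -1.

a = 5, b = -6, c = -5, d = 0, e = -1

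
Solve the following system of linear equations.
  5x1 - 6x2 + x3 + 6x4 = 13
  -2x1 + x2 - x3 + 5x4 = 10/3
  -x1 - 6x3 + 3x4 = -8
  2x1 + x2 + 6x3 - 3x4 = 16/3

x1 = -1, x2 = -5/3, x3 = 2, x4 = 1

Row-reduce the augmented matrix:
R1 ← R1 / (5).
R2 ← R2 + 2·R1.
R3 ← R3 + 1·R1.
R4 ← R4 − 2·R1.
R2 ← R2 / (-7/5).
R1 ← R1 + 6/5·R2.
R3 ← R3 + 6/5·R2.
R4 ← R4 − 17/5·R2.
R3 ← R3 / (-37/7).
R1 ← R1 − 5/7·R3.
R2 ← R2 − 3/7·R3.
R4 ← R4 − 29/7·R3.
R4 ← R4 / (403/37).
R1 ← R1 + 201/37·R4.
R2 ← R2 + 202/37·R4.
R3 ← R3 − 15/37·R4.
Reading off the reduced rows gives x1 = -1, x2 = -5/3, x3 = 2, x4 = 1.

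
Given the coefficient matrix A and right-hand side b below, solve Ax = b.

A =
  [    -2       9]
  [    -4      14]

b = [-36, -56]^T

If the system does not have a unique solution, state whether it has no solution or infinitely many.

x_1 = 0, x_2 = -4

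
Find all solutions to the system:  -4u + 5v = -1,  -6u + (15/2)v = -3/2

Row-reduce:
R1 ← R1 / (-4).
R2 ← R2 + 6·R1.
Rank is 1 with 2 unknowns, leaving v free.

infinitely many solutions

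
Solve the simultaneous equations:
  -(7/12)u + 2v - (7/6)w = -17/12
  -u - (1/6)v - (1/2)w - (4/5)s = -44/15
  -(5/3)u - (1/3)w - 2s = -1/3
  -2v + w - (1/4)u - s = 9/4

Row-reduce:
R1 ← R1 / (-7/12).
R2 ← R2 + 1·R1.
R3 ← R3 + 5/3·R1.
R4 ← R4 + 1/4·R1.
R2 ← R2 / (-151/42).
R1 ← R1 + 24/7·R2.
R3 ← R3 + 40/7·R2.
R4 ← R4 + 20/7·R2.
R3 ← R3 / (93/151).
R1 ← R1 − 86/151·R3.
R2 ← R2 + 63/151·R3.
R4 ← R4 − 93/302·R3.
Row 4 reduces to 0 = 1, a contradiction. The system is inconsistent.

no solution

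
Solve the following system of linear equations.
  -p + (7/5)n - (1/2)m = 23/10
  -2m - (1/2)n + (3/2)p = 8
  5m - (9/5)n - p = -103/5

infinitely many solutions

Row-reduce:
R1 ← R1 / (-1/2).
R2 ← R2 + 2·R1.
R3 ← R3 − 5·R1.
R2 ← R2 / (-61/10).
R1 ← R1 + 14/5·R2.
R3 ← R3 − 61/5·R2.
Rank is 2 with 3 unknowns, leaving p free.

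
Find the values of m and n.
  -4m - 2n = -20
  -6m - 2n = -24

m = 2, n = 6

Row-reduce the augmented matrix:
R1 ← R1 / (-4).
R2 ← R2 + 6·R1.
R1 ← R1 − 1/2·R2.
Reading off the reduced rows gives m = 2, n = 6.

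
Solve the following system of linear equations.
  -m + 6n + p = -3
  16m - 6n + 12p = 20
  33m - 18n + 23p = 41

Row-reduce:
R1 ← R1 / (-1).
R2 ← R2 − 16·R1.
R3 ← R3 − 33·R1.
R2 ← R2 / (90).
R1 ← R1 + 6·R2.
R3 ← R3 − 180·R2.
Row 3 reduces to 0 = -2, a contradiction. The system is inconsistent.

no solution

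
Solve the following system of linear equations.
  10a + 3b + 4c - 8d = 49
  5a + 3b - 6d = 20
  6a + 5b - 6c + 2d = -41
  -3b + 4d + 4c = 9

Row-reduce:
R1 ← R1 / (10).
R2 ← R2 − 5·R1.
R3 ← R3 − 6·R1.
R2 ← R2 / (3/2).
R1 ← R1 − 3/10·R2.
R3 ← R3 − 16/5·R2.
R4 ← R4 + 3·R2.
R3 ← R3 / (-62/15).
R1 ← R1 − 4/5·R3.
R2 ← R2 + 4/3·R3.
Rank is 3 with 4 unknowns, leaving d free.

infinitely many solutions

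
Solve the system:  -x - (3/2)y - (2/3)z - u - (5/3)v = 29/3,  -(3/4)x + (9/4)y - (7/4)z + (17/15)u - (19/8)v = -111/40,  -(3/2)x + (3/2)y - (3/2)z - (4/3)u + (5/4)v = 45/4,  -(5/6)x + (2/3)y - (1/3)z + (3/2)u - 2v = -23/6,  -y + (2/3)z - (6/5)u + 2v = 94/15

Row-reduce:
R1 ← R1 / (-1).
R2 ← R2 + 3/4·R1.
R3 ← R3 + 3/2·R1.
R4 ← R4 + 5/6·R1.
R2 ← R2 / (27/8).
R1 ← R1 − 3/2·R2.
R3 ← R3 − 15/4·R2.
R4 ← R4 − 23/12·R2.
R5 ← R5 + 1·R2.
R3 ← R3 / (8/9).
R1 ← R1 − 11/9·R3.
R2 ← R2 + 10/27·R3.
R4 ← R4 − 151/162·R3.
R5 ← R5 − 8/27·R3.
R4 ← R4 / (197/60).
R1 ← R1 − 253/90·R4.
R2 ← R2 + 11/45·R4.
R3 ← R3 + 13/6·R4.
Row 5 reduces to 0 = 2/3, a contradiction. The system is inconsistent.

no solution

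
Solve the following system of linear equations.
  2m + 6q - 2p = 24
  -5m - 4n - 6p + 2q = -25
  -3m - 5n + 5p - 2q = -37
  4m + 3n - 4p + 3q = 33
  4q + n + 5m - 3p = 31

no solution

Row-reduce:
R1 ← R1 / (2).
R2 ← R2 + 5·R1.
R3 ← R3 + 3·R1.
R4 ← R4 − 4·R1.
R5 ← R5 − 5·R1.
R2 ← R2 / (-4).
R3 ← R3 + 5·R2.
R4 ← R4 − 3·R2.
R5 ← R5 − 1·R2.
R3 ← R3 / (63/4).
R1 ← R1 + 1·R3.
R2 ← R2 − 11/4·R3.
R4 ← R4 + 33/4·R3.
R5 ← R5 + 3/4·R3.
R4 ← R4 / (-26/7).
R1 ← R1 − 44/21·R4.
R2 ← R2 + 37/21·R4.
R3 ← R3 + 19/21·R4.
R5 ← R5 + 52/7·R4.
Row 5 reduces to 0 = 2, a contradiction. The system is inconsistent.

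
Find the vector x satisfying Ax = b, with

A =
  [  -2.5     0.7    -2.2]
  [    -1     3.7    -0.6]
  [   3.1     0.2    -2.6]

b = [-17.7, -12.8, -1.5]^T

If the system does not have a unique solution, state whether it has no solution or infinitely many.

x_1 = 3, x_2 = -2, x_3 = 4

Row-reduce the augmented matrix:
R1 ← R1 / (-5/2).
R2 ← R2 + 1·R1.
R3 ← R3 − 31/10·R1.
R2 ← R2 / (171/50).
R1 ← R1 + 7/25·R2.
R3 ← R3 − 267/250·R2.
R3 ← R3 / (-7717/1425).
R1 ← R1 − 772/855·R3.
R2 ← R2 − 14/171·R3.
Reading off the reduced rows gives x_1 = 3, x_2 = -2, x_3 = 4.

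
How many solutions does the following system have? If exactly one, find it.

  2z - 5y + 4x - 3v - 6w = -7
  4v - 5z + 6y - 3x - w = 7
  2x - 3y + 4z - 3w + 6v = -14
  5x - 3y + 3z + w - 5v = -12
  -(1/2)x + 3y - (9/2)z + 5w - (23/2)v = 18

no solution

Row-reduce:
R1 ← R1 / (4).
R2 ← R2 + 3·R1.
R3 ← R3 − 2·R1.
R4 ← R4 − 5·R1.
R5 ← R5 + 1/2·R1.
R2 ← R2 / (9/4).
R1 ← R1 + 5/4·R2.
R3 ← R3 + 1/2·R2.
R4 ← R4 − 13/4·R2.
R5 ← R5 − 19/8·R2.
R3 ← R3 / (20/9).
R1 ← R1 + 13/9·R3.
R2 ← R2 + 14/9·R3.
R4 ← R4 − 50/9·R3.
R5 ← R5 + 5/9·R3.
R4 ← R4 / (39/2).
R1 ← R1 + 107/20·R4.
R2 ← R2 + 33/10·R4.
R3 ← R3 + 11/20·R4.
R5 ← R5 − 39/4·R4.
Row 5 reduces to 0 = 3, a contradiction. The system is inconsistent.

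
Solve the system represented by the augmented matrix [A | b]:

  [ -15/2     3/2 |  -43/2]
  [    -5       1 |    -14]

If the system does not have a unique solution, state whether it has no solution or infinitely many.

no solution

Row-reduce:
R1 ← R1 / (-15/2).
R2 ← R2 + 5·R1.
Row 2 reduces to 0 = 1/3, a contradiction. The system is inconsistent.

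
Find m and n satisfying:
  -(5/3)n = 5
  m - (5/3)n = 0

Row-reduce the augmented matrix:
Swap R1 and R2.
R2 ← R2 / (-5/3).
R1 ← R1 + 5/3·R2.
Reading off the reduced rows gives m = -5, n = -3.

m = -5, n = -3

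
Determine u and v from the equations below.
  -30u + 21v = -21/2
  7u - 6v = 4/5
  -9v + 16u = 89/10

u = 7/5, v = 3/2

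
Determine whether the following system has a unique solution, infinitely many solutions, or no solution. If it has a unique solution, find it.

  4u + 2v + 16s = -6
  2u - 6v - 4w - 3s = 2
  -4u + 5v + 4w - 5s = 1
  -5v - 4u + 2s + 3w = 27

infinitely many solutions

Row-reduce:
R1 ← R1 / (4).
R2 ← R2 − 2·R1.
R3 ← R3 + 4·R1.
R4 ← R4 + 4·R1.
R2 ← R2 / (-7).
R1 ← R1 − 1/2·R2.
R3 ← R3 − 7·R2.
R4 ← R4 + 3·R2.
Swap R3 and R4.
R3 ← R3 / (33/7).
R1 ← R1 + 2/7·R3.
R2 ← R2 − 4/7·R3.
Rank is 3 with 4 unknowns, leaving s free.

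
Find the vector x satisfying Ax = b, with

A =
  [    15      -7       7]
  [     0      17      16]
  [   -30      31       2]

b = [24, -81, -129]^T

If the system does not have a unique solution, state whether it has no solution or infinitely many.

infinitely many solutions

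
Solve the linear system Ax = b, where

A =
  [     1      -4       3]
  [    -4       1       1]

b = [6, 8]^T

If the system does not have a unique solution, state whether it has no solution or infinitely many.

infinitely many solutions

Row-reduce:
R2 ← R2 + 4·R1.
R2 ← R2 / (-15).
R1 ← R1 + 4·R2.
Rank is 2 with 3 unknowns, leaving x_3 free.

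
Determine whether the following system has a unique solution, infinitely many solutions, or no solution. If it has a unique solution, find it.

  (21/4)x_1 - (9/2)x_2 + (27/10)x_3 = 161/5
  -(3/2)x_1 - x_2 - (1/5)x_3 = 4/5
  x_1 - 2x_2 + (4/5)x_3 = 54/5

no solution

Row-reduce:
R1 ← R1 / (21/4).
R2 ← R2 + 3/2·R1.
R3 ← R3 − 1·R1.
R2 ← R2 / (-16/7).
R1 ← R1 + 6/7·R2.
R3 ← R3 + 8/7·R2.
Row 3 reduces to 0 = -1/3, a contradiction. The system is inconsistent.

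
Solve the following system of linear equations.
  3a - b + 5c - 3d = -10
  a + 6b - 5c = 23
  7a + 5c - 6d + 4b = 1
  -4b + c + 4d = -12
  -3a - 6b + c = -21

no solution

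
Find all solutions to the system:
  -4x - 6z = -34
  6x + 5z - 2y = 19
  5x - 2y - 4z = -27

Row-reduce the augmented matrix:
R1 ← R1 / (-4).
R2 ← R2 − 6·R1.
R3 ← R3 − 5·R1.
R2 ← R2 / (-2).
R3 ← R3 + 2·R2.
R3 ← R3 / (-15/2).
R1 ← R1 − 3/2·R3.
R2 ← R2 − 2·R3.
Reading off the reduced rows gives x = 1, y = 6, z = 5.

x = 1, y = 6, z = 5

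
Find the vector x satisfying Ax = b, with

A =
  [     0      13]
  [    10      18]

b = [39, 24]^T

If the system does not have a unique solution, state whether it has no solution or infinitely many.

x_1 = -3, x_2 = 3

Row-reduce the augmented matrix:
Swap R1 and R2.
R1 ← R1 / (10).
R2 ← R2 / (13).
R1 ← R1 − 9/5·R2.
Reading off the reduced rows gives x_1 = -3, x_2 = 3.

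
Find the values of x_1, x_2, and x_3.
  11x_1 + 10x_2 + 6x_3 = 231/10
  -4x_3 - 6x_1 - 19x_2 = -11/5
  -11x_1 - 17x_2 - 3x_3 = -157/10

x_1 = 5/2, x_2 = -4/5, x_3 = 3/5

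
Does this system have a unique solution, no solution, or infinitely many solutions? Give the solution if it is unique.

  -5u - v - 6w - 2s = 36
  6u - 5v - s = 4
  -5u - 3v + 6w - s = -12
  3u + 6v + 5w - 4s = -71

u = -2, v = -4, w = -5, s = 4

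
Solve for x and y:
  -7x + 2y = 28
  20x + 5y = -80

x = -4, y = 0

Row-reduce the augmented matrix:
R1 ← R1 / (-7).
R2 ← R2 − 20·R1.
R2 ← R2 / (75/7).
R1 ← R1 + 2/7·R2.
Reading off the reduced rows gives x = -4, y = 0.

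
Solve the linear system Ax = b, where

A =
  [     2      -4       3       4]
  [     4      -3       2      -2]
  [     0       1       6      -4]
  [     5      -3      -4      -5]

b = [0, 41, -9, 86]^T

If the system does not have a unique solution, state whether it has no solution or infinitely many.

Row-reduce the augmented matrix:
R1 ← R1 / (2).
R2 ← R2 − 4·R1.
R4 ← R4 − 5·R1.
R2 ← R2 / (5).
R1 ← R1 + 2·R2.
R3 ← R3 − 1·R2.
R4 ← R4 − 7·R2.
R3 ← R3 / (34/5).
R1 ← R1 + 1/10·R3.
R2 ← R2 + 4/5·R3.
R4 ← R4 + 59/10·R3.
R4 ← R4 / (-93/34).
R1 ← R1 + 69/34·R4.
R2 ← R2 + 38/17·R4.
R3 ← R3 + 5/17·R4.
Reading off the reduced rows gives x_1 = 6, x_2 = -5, x_3 = -4, x_4 = -5.

x_1 = 6, x_2 = -5, x_3 = -4, x_4 = -5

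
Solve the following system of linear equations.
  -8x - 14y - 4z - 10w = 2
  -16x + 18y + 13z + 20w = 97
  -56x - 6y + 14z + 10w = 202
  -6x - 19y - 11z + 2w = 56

no solution

Row-reduce:
R1 ← R1 / (-8).
R2 ← R2 + 16·R1.
R3 ← R3 + 56·R1.
R4 ← R4 + 6·R1.
R2 ← R2 / (46).
R1 ← R1 − 7/4·R2.
R3 ← R3 − 92·R2.
R4 ← R4 + 17/2·R2.
Swap R3 and R4.
R3 ← R3 / (-379/92).
R1 ← R1 + 55/184·R3.
R2 ← R2 − 21/46·R3.
Row 4 reduces to 0 = 2, a contradiction. The system is inconsistent.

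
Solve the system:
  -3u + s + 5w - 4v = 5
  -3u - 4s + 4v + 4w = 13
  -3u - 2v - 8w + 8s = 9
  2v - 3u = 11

no solution

Row-reduce:
R1 ← R1 / (-3).
R2 ← R2 + 3·R1.
R3 ← R3 + 3·R1.
R4 ← R4 + 3·R1.
R2 ← R2 / (8).
R1 ← R1 − 4/3·R2.
R3 ← R3 − 2·R2.
R4 ← R4 − 6·R2.
R3 ← R3 / (-51/4).
R1 ← R1 + 3/2·R3.
R2 ← R2 + 1/8·R3.
R4 ← R4 + 17/4·R3.
Row 4 reduces to 0 = -2/3, a contradiction. The system is inconsistent.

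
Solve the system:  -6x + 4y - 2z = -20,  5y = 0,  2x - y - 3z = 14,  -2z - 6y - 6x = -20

x = 4, y = 0, z = -2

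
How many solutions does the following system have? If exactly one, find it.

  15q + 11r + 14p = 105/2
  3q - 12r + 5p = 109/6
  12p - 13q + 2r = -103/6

Row-reduce the augmented matrix:
R1 ← R1 / (14).
R2 ← R2 − 5·R1.
R3 ← R3 − 12·R1.
R2 ← R2 / (-33/14).
R1 ← R1 − 15/14·R2.
R3 ← R3 + 181/7·R2.
R3 ← R3 / (5521/33).
R1 ← R1 + 71/11·R3.
R2 ← R2 − 223/33·R3.
Reading off the reduced rows gives p = 4/3, q = 5/2, r = -1/3.

p = 4/3, q = 5/2, r = -1/3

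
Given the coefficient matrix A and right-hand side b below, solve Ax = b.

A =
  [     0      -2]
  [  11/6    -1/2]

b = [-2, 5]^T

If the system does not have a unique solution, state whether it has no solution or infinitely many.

x_1 = 3, x_2 = 1

Row-reduce the augmented matrix:
Swap R1 and R2.
R1 ← R1 / (11/6).
R2 ← R2 / (-2).
R1 ← R1 + 3/11·R2.
Reading off the reduced rows gives x_1 = 3, x_2 = 1.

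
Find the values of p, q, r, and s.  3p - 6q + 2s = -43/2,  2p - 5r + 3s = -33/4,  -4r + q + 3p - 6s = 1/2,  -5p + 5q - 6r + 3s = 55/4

Row-reduce the augmented matrix:
R1 ← R1 / (3).
R2 ← R2 − 2·R1.
R3 ← R3 − 3·R1.
R4 ← R4 + 5·R1.
R2 ← R2 / (4).
R1 ← R1 + 2·R2.
R3 ← R3 − 7·R2.
R4 ← R4 + 5·R2.
R3 ← R3 / (19/4).
R1 ← R1 + 5/2·R3.
R2 ← R2 + 5/4·R3.
R4 ← R4 + 49/4·R3.
R4 ← R4 / (-375/19).
R1 ← R1 + 242/57·R4.
R2 ← R2 + 140/57·R4.
R3 ← R3 + 131/57·R4.
Reading off the reduced rows gives p = -4/3, q = 8/3, r = 2/3, s = -3/4.

p = -4/3, q = 8/3, r = 2/3, s = -3/4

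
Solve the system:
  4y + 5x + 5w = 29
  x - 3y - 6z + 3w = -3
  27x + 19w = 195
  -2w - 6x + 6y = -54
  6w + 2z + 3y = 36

x = 3, y = -4, z = 6, w = 6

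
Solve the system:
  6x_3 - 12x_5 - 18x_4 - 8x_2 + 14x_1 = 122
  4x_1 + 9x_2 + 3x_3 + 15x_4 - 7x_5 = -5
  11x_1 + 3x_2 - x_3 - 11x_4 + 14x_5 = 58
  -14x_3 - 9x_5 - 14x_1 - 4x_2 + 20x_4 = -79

infinitely many solutions

Row-reduce:
R1 ← R1 / (14).
R2 ← R2 − 4·R1.
R3 ← R3 − 11·R1.
R4 ← R4 + 14·R1.
R2 ← R2 / (79/7).
R1 ← R1 + 4/7·R2.
R3 ← R3 − 65/7·R2.
R4 ← R4 + 12·R2.
R3 ← R3 / (-535/79).
R1 ← R1 − 39/79·R3.
R2 ← R2 − 9/79·R3.
R4 ← R4 + 524/79·R3.
R4 ← R4 / (19566/535).
R1 ← R1 + 666/535·R4.
R2 ← R2 − 834/535·R4.
R3 ← R3 − 1061/535·R4.
Rank is 4 with 5 unknowns, leaving x_5 free.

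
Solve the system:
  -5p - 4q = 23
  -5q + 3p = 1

Row-reduce the augmented matrix:
R1 ← R1 / (-5).
R2 ← R2 − 3·R1.
R2 ← R2 / (-37/5).
R1 ← R1 − 4/5·R2.
Reading off the reduced rows gives p = -3, q = -2.

p = -3, q = -2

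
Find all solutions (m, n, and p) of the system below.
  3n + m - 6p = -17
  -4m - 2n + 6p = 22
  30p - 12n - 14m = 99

no solution

Row-reduce:
R2 ← R2 + 4·R1.
R3 ← R3 + 14·R1.
R2 ← R2 / (10).
R1 ← R1 − 3·R2.
R3 ← R3 − 30·R2.
Row 3 reduces to 0 = -1, a contradiction. The system is inconsistent.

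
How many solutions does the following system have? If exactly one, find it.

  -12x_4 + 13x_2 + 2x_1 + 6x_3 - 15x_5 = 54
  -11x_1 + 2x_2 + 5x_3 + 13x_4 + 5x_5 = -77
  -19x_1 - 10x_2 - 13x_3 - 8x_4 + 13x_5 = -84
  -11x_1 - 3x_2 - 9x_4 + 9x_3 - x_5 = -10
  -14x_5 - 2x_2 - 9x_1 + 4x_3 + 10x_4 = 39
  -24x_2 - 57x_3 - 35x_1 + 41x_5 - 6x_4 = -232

x_1 = 3, x_2 = -3, x_3 = 0, x_4 = -1, x_5 = -5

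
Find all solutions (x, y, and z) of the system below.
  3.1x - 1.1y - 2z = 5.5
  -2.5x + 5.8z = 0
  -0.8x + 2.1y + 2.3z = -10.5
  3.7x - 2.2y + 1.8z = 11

Row-reduce the augmented matrix:
R1 ← R1 / (31/10).
R2 ← R2 + 5/2·R1.
R3 ← R3 + 4/5·R1.
R4 ← R4 − 37/10·R1.
R2 ← R2 / (-55/62).
R1 ← R1 + 11/31·R2.
R3 ← R3 − 563/310·R2.
R4 ← R4 + 55/62·R2.
R3 ← R3 / (2589/250).
R1 ← R1 + 58/25·R3.
R2 ← R2 + 118/25·R3.
R4 reduces to 0 = 0, so the extra equation is consistent.
Reading off the reduced rows gives x = 0, y = -5, z = 0.

x = 0, y = -5, z = 0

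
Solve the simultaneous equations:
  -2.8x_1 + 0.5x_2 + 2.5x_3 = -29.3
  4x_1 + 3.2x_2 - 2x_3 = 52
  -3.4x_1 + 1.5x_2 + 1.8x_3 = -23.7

x_1 = 6, x_2 = 5, x_3 = -6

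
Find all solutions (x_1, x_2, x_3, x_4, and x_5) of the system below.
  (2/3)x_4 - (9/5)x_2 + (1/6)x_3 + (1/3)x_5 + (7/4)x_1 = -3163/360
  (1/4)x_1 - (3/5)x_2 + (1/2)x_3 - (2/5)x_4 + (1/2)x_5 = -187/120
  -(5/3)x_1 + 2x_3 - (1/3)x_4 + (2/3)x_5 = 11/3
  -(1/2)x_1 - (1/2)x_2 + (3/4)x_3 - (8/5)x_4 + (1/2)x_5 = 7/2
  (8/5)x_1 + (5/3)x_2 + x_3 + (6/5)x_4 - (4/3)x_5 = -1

x_1 = -5/2, x_2 = 1, x_3 = 1/3, x_4 = -5/2, x_5 = -3

Row-reduce the augmented matrix:
R1 ← R1 / (7/4).
R2 ← R2 − 1/4·R1.
R3 ← R3 + 5/3·R1.
R4 ← R4 + 1/2·R1.
R5 ← R5 − 8/5·R1.
R2 ← R2 / (-12/35).
R1 ← R1 + 36/35·R2.
R3 ← R3 + 12/7·R2.
R4 ← R4 + 71/70·R2.
R5 ← R5 − 1739/525·R2.
R3 ← R3 / (-2/9).
R1 ← R1 + 4/3·R3.
R2 ← R2 + 25/18·R3.
R4 ← R4 + 11/18·R3.
R5 ← R5 − 1471/270·R3.
R4 ← R4 / (-91/12).
R1 ← R1 + 74/5·R4.
R2 ← R2 + 191/12·R4.
R3 ← R3 + 25/2·R4.
R5 ← R5 − 57517/900·R4.
R5 ← R5 / (-81799/15600).
R1 ← R1 − 71/65·R5.
R2 ← R2 − 177/208·R5.
R3 ← R3 − 123/104·R5.
R4 ← R4 + 19/52·R5.
Reading off the reduced rows gives x_1 = -5/2, x_2 = 1, x_3 = 1/3, x_4 = -5/2, x_5 = -3.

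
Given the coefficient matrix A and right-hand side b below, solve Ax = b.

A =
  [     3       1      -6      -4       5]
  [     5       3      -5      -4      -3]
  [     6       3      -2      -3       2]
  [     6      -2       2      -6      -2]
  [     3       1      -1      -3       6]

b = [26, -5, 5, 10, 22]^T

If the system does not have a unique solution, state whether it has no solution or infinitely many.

x_1 = 0, x_2 = -3, x_3 = -1, x_4 = -2, x_5 = 3

Row-reduce the augmented matrix:
R1 ← R1 / (3).
R2 ← R2 − 5·R1.
R3 ← R3 − 6·R1.
R4 ← R4 − 6·R1.
R5 ← R5 − 3·R1.
R2 ← R2 / (4/3).
R1 ← R1 − 1/3·R2.
R3 ← R3 − 1·R2.
R4 ← R4 + 4·R2.
R3 ← R3 / (25/4).
R1 ← R1 + 13/4·R3.
R2 ← R2 − 15/4·R3.
R4 ← R4 − 29·R3.
R5 ← R5 − 5·R3.
R4 ← R4 / (-98/25).
R1 ← R1 + 11/25·R4.
R2 ← R2 − 1/5·R4.
R3 ← R3 − 12/25·R4.
R5 ← R5 + 7/5·R4.
R5 ← R5 / (125/7).
R1 ← R1 − 499/49·R5.
R2 ← R2 + 552/49·R5.
R3 ← R3 + 286/49·R5.
R4 ← R4 − 604/49·R5.
Reading off the reduced rows gives x_1 = 0, x_2 = -3, x_3 = -1, x_4 = -2, x_5 = 3.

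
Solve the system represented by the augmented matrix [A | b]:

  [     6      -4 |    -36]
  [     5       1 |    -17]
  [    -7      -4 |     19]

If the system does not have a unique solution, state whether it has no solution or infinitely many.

no solution

Row-reduce:
R1 ← R1 / (6).
R2 ← R2 − 5·R1.
R3 ← R3 + 7·R1.
R2 ← R2 / (13/3).
R1 ← R1 + 2/3·R2.
R3 ← R3 + 26/3·R2.
Row 3 reduces to 0 = 3, a contradiction. The system is inconsistent.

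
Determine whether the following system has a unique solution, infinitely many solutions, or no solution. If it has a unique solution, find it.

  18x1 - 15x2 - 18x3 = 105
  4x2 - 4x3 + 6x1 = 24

infinitely many solutions

Row-reduce:
R1 ← R1 / (18).
R2 ← R2 − 6·R1.
R2 ← R2 / (9).
R1 ← R1 + 5/6·R2.
Rank is 2 with 3 unknowns, leaving x3 free.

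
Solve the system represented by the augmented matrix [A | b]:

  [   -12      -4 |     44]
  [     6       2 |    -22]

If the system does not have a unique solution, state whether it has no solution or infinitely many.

Row-reduce:
R1 ← R1 / (-12).
R2 ← R2 − 6·R1.
Rank is 1 with 2 unknowns, leaving x_2 free.

infinitely many solutions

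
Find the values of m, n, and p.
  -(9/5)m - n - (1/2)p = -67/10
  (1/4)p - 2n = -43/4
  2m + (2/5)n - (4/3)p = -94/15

m = -1, n = 6, p = 5

Row-reduce the augmented matrix:
R1 ← R1 / (-9/5).
R3 ← R3 − 2·R1.
R2 ← R2 / (-2).
R1 ← R1 − 5/9·R2.
R3 ← R3 + 32/45·R2.
R3 ← R3 / (-89/45).
R1 ← R1 − 25/72·R3.
R2 ← R2 + 1/8·R3.
Reading off the reduced rows gives m = -1, n = 6, p = 5.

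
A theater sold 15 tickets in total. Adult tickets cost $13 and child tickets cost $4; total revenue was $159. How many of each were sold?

adult tickets: 11, child tickets: 4

Let a = adult tickets, c = child tickets.
  a + c = 15
  13a + 4c = 159
Row-reduce the augmented matrix:
R2 ← R2 − 13·R1.
R2 ← R2 / (-9).
R1 ← R1 − 1·R2.
Reading off the reduced rows gives a = 11, c = 4.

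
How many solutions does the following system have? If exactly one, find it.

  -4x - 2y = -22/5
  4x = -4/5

x = -1/5, y = 13/5

Row-reduce the augmented matrix:
R1 ← R1 / (-4).
R2 ← R2 − 4·R1.
R2 ← R2 / (-2).
R1 ← R1 − 1/2·R2.
Reading off the reduced rows gives x = -1/5, y = 13/5.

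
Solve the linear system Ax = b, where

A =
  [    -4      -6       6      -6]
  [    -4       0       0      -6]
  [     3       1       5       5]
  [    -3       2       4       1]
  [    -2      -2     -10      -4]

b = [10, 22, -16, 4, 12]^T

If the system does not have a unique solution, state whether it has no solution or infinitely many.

no solution

Row-reduce:
R1 ← R1 / (-4).
R2 ← R2 + 4·R1.
R3 ← R3 − 3·R1.
R4 ← R4 + 3·R1.
R5 ← R5 + 2·R1.
R2 ← R2 / (6).
R1 ← R1 − 3/2·R2.
R3 ← R3 + 7/2·R2.
R4 ← R4 − 13/2·R2.
R5 ← R5 − 1·R2.
R3 ← R3 / (6).
R2 ← R2 + 1·R3.
R4 ← R4 − 6·R3.
R5 ← R5 + 12·R3.
R4 ← R4 / (5).
R1 ← R1 − 3/2·R4.
R2 ← R2 − 1/12·R4.
R3 ← R3 − 1/12·R4.
Row 5 reduces to 0 = 2, a contradiction. The system is inconsistent.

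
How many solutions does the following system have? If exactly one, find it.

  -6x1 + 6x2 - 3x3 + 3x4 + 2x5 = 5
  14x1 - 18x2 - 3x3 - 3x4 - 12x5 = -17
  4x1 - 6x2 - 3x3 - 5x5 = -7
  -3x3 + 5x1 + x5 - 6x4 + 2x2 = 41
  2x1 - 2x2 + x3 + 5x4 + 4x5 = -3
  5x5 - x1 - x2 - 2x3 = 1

no solution

Row-reduce:
R1 ← R1 / (-6).
R2 ← R2 − 14·R1.
R3 ← R3 − 4·R1.
R4 ← R4 − 5·R1.
R5 ← R5 − 2·R1.
R6 ← R6 + 1·R1.
R2 ← R2 / (-4).
R1 ← R1 + 1·R2.
R3 ← R3 + 2·R2.
R4 ← R4 − 7·R2.
R6 ← R6 + 2·R2.
Swap R3 and R4.
R3 ← R3 / (-23).
R1 ← R1 − 3·R3.
R2 ← R2 − 5/2·R3.
R6 ← R6 − 7/2·R3.
Swap R4 and R5.
R4 ← R4 / (6).
R1 ← R1 + 24/23·R4.
R2 ← R2 + 57/92·R4.
R3 ← R3 + 7/46·R4.
R6 ← R6 + 181/92·R4.
Swap R5 and R6.
R5 ← R5 / (3443/414).
R1 ← R1 − 68/69·R5.
R2 ← R2 − 167/138·R5.
R3 ← R3 − 116/207·R5.
R4 ← R4 − 7/9·R5.
Row 6 reduces to 0 = -1, a contradiction. The system is inconsistent.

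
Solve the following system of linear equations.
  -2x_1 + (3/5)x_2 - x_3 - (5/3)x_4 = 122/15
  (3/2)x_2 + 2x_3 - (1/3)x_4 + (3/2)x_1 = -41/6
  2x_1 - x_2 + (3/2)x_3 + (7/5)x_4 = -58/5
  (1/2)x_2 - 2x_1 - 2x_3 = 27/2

Row-reduce the augmented matrix:
R1 ← R1 / (-2).
R2 ← R2 − 3/2·R1.
R3 ← R3 − 2·R1.
R4 ← R4 + 2·R1.
R2 ← R2 / (39/20).
R1 ← R1 + 3/10·R2.
R3 ← R3 + 2/5·R2.
R4 ← R4 + 1/10·R2.
R3 ← R3 / (59/78).
R1 ← R1 − 9/13·R3.
R2 ← R2 − 25/39·R3.
R4 ← R4 + 73/78·R3.
R4 ← R4 / (1511/1770).
R1 ← R1 − 1001/885·R4.
R2 ← R2 + 55/177·R4.
R3 ← R3 + 692/885·R4.
Reading off the reduced rows gives x_1 = -2, x_2 = 3, x_3 = -4, x_4 = 1.

x_1 = -2, x_2 = 3, x_3 = -4, x_4 = 1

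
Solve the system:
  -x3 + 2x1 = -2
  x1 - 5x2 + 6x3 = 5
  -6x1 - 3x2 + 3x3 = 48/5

Row-reduce the augmented matrix:
R1 ← R1 / (2).
R2 ← R2 − 1·R1.
R3 ← R3 + 6·R1.
R2 ← R2 / (-5).
R3 ← R3 + 3·R2.
R3 ← R3 / (-39/10).
R1 ← R1 + 1/2·R3.
R2 ← R2 + 13/10·R3.
Reading off the reduced rows gives x1 = -1, x2 = -6/5, x3 = 0.

x1 = -1, x2 = -6/5, x3 = 0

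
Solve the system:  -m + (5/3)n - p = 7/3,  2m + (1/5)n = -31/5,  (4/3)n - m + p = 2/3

m = -3, n = -1, p = -1

Row-reduce the augmented matrix:
R1 ← R1 / (-1).
R2 ← R2 − 2·R1.
R3 ← R3 + 1·R1.
R2 ← R2 / (53/15).
R1 ← R1 + 5/3·R2.
R3 ← R3 + 1/3·R2.
R3 ← R3 / (96/53).
R1 ← R1 − 3/53·R3.
R2 ← R2 + 30/53·R3.
Reading off the reduced rows gives m = -3, n = -1, p = -1.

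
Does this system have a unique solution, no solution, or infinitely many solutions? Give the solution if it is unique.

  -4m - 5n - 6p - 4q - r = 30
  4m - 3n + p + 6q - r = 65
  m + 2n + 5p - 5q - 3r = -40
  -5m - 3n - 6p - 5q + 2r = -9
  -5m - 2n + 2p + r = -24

m = 4, n = -6, p = -5, q = 5, r = -6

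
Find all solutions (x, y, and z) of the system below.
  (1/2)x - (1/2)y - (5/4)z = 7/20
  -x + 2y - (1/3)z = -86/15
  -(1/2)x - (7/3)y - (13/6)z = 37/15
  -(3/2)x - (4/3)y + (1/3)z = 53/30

x = 1, y = -11/5, z = 1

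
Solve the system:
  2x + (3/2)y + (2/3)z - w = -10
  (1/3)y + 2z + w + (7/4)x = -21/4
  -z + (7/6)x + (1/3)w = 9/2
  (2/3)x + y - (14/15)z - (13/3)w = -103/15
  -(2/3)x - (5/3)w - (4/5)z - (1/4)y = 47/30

x = 1, y = -6, z = -3, w = 1

Row-reduce the augmented matrix:
R1 ← R1 / (2).
R2 ← R2 − 7/4·R1.
R3 ← R3 − 7/6·R1.
R4 ← R4 − 2/3·R1.
R5 ← R5 + 2/3·R1.
R2 ← R2 / (-47/48).
R1 ← R1 − 3/4·R2.
R3 ← R3 + 7/8·R2.
R4 ← R4 − 1/2·R2.
R5 ← R5 − 1/4·R2.
R3 ← R3 / (-1123/423).
R1 ← R1 − 200/141·R3.
R2 ← R2 + 68/47·R3.
R4 ← R4 + 914/2115·R3.
R5 ← R5 + 457/2115·R3.
R4 ← R4 / (-49171/16845).
R1 ← R1 − 596/1123·R4.
R2 ← R2 + 1686/1123·R4.
R3 ← R3 − 321/1123·R4.
R5 ← R5 + 49171/33690·R4.
R5 reduces to 0 = 0, so the extra equation is consistent.
Reading off the reduced rows gives x = 1, y = -6, z = -3, w = 1.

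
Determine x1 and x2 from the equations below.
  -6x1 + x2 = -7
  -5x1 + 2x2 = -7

From equation 1: x2 = -7 + 6·x1.
Substitute into equation 2 and solve: x1 = 1.
Then x2 = -1.

x1 = 1, x2 = -1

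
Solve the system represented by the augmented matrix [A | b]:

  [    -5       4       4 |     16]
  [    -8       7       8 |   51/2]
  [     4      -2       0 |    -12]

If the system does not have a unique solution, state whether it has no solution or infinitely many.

no solution

Row-reduce:
R1 ← R1 / (-5).
R2 ← R2 + 8·R1.
R3 ← R3 − 4·R1.
R2 ← R2 / (3/5).
R1 ← R1 + 4/5·R2.
R3 ← R3 − 6/5·R2.
Row 3 reduces to 0 = 1, a contradiction. The system is inconsistent.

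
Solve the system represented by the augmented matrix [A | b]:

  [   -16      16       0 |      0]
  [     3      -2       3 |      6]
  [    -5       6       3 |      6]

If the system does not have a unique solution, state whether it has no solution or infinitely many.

infinitely many solutions

Row-reduce:
R1 ← R1 / (-16).
R2 ← R2 − 3·R1.
R3 ← R3 + 5·R1.
R1 ← R1 + 1·R2.
R3 ← R3 − 1·R2.
Rank is 2 with 3 unknowns, leaving x_3 free.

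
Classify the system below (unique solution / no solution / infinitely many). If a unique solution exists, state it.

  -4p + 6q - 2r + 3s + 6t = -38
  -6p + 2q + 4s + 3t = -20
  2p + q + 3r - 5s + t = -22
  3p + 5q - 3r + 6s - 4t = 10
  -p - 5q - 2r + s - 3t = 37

p = 2, q = -5, r = -3, s = 2, t = -2

Row-reduce the augmented matrix:
R1 ← R1 / (-4).
R2 ← R2 + 6·R1.
R3 ← R3 − 2·R1.
R4 ← R4 − 3·R1.
R5 ← R5 + 1·R1.
R2 ← R2 / (-7).
R1 ← R1 + 3/2·R2.
R3 ← R3 − 4·R2.
R4 ← R4 − 19/2·R2.
R5 ← R5 + 13/2·R2.
R3 ← R3 / (26/7).
R1 ← R1 + 1/7·R3.
R2 ← R2 + 3/7·R3.
R4 ← R4 + 3/7·R3.
R5 ← R5 + 30/7·R3.
R4 ← R4 / (371/52).
R1 ← R1 + 41/52·R4.
R2 ← R2 + 19/52·R4.
R3 ← R3 + 53/52·R4.
R5 ← R5 + 95/26·R4.
R5 ← R5 / (-1595/742).
R1 ← R1 + 382/371·R5.
R2 ← R2 − 397/742·R5.
R3 ← R3 + 13/14·R5.
R4 ← R4 + 394/371·R5.
Reading off the reduced rows gives p = 2, q = -5, r = -3, s = 2, t = -2.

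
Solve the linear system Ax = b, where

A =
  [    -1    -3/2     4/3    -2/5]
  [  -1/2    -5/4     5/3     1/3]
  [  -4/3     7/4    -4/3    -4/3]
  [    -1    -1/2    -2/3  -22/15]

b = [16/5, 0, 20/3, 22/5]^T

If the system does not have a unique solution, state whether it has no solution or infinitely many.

no solution

Row-reduce:
R1 ← R1 / (-1).
R2 ← R2 + 1/2·R1.
R3 ← R3 + 4/3·R1.
R4 ← R4 + 1·R1.
R2 ← R2 / (-1/2).
R1 ← R1 − 3/2·R2.
R3 ← R3 − 15/4·R2.
R4 ← R4 − 1·R2.
R3 ← R3 / (79/18).
R1 ← R1 − 5/3·R3.
R2 ← R2 + 2·R3.
Row 4 reduces to 0 = -2, a contradiction. The system is inconsistent.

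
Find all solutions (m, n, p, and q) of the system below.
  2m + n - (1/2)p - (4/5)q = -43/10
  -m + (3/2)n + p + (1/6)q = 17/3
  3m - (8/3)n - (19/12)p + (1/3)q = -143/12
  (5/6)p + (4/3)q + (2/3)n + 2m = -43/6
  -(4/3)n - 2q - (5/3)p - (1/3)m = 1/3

Row-reduce:
R1 ← R1 / (2).
R2 ← R2 + 1·R1.
R3 ← R3 − 3·R1.
R4 ← R4 − 2·R1.
R5 ← R5 + 1/3·R1.
R2 ← R2 / (2).
R1 ← R1 − 1/2·R2.
R3 ← R3 + 25/6·R2.
R4 ← R4 + 1/3·R2.
R5 ← R5 + 7/6·R2.
R3 ← R3 / (35/48).
R1 ← R1 + 7/16·R3.
R2 ← R2 − 3/8·R3.
R4 ← R4 − 35/24·R3.
R5 ← R5 + 21/16·R3.
Swap R4 and R5.
R4 ← R4 / (-173/450).
R1 ← R1 − 43/150·R4.
R2 ← R2 + 344/525·R4.
R3 ← R3 − 754/525·R4.
Row 5 reduces to 0 = -6, a contradiction. The system is inconsistent.

no solution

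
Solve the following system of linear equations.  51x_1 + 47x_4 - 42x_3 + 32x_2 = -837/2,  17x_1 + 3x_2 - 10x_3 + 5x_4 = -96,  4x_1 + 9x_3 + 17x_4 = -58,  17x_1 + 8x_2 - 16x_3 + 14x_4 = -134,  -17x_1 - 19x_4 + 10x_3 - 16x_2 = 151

no solution

Row-reduce:
R1 ← R1 / (51).
R2 ← R2 − 17·R1.
R3 ← R3 − 4·R1.
R4 ← R4 − 17·R1.
R5 ← R5 + 17·R1.
R2 ← R2 / (-23/3).
R1 ← R1 − 32/51·R2.
R3 ← R3 + 128/51·R2.
R4 ← R4 + 8/3·R2.
R5 ← R5 + 16/3·R2.
R3 ← R3 / (4295/391).
R1 ← R1 + 194/391·R3.
R2 ← R2 + 12/23·R3.
R4 ← R4 + 78/23·R3.
R5 ← R5 + 156/23·R3.
R4 ← R4 / (31061/4295).
R1 ← R1 − 3469/4295·R4.
R2 ← R2 − 9404/4295·R4.
R3 ← R3 − 6571/4295·R4.
R5 ← R5 − 62122/4295·R4.
Row 5 reduces to 0 = 1/2, a contradiction. The system is inconsistent.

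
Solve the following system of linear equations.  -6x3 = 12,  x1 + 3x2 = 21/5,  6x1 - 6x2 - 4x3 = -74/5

x1 = -9/5, x2 = 2, x3 = -2

Row-reduce the augmented matrix:
Swap R1 and R2.
R3 ← R3 − 6·R1.
Swap R2 and R3.
R2 ← R2 / (-24).
R1 ← R1 − 3·R2.
R3 ← R3 / (-6).
R1 ← R1 + 1/2·R3.
R2 ← R2 − 1/6·R3.
Reading off the reduced rows gives x1 = -9/5, x2 = 2, x3 = -2.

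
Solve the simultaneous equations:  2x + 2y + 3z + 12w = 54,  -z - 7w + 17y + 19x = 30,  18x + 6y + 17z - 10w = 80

Row-reduce:
R1 ← R1 / (2).
R2 ← R2 − 19·R1.
R3 ← R3 − 18·R1.
R2 ← R2 / (-2).
R1 ← R1 − 1·R2.
R3 ← R3 + 12·R2.
R3 ← R3 / (167).
R1 ← R1 + 53/4·R3.
R2 ← R2 − 59/4·R3.
Rank is 3 with 4 unknowns, leaving w free.

infinitely many solutions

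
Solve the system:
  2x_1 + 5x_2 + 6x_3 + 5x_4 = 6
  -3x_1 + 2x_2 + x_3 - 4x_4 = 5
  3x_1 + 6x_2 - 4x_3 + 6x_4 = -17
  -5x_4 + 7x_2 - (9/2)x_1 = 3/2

Row-reduce:
R1 ← R1 / (2).
R2 ← R2 + 3·R1.
R3 ← R3 − 3·R1.
R4 ← R4 + 9/2·R1.
R2 ← R2 / (19/2).
R1 ← R1 − 5/2·R2.
R3 ← R3 + 3/2·R2.
R4 ← R4 − 73/4·R2.
R3 ← R3 / (-217/19).
R1 ← R1 − 7/19·R3.
R2 ← R2 − 20/19·R3.
R4 ← R4 + 217/38·R3.
Rank is 3 with 4 unknowns, leaving x_4 free.

infinitely many solutions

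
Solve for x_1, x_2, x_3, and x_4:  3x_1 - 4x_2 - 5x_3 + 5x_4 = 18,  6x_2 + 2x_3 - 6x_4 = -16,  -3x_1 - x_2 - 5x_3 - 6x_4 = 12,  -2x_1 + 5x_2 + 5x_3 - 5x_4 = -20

x_1 = 0, x_2 = -2, x_3 = -2, x_4 = 0

Row-reduce the augmented matrix:
R1 ← R1 / (3).
R3 ← R3 + 3·R1.
R4 ← R4 + 2·R1.
R2 ← R2 / (6).
R1 ← R1 + 4/3·R2.
R3 ← R3 + 5·R2.
R4 ← R4 − 7/3·R2.
R3 ← R3 / (-25/3).
R1 ← R1 + 11/9·R3.
R2 ← R2 − 1/3·R3.
R4 ← R4 − 8/9·R3.
R4 ← R4 / (2/75).
R1 ← R1 − 91/75·R4.
R2 ← R2 + 31/25·R4.
R3 ← R3 − 18/25·R4.
Reading off the reduced rows gives x_1 = 0, x_2 = -2, x_3 = -2, x_4 = 0.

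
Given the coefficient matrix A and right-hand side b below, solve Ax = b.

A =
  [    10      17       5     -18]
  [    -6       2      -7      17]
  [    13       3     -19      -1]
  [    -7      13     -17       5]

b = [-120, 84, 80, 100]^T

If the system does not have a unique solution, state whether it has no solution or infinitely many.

x_1 = -2, x_2 = -2, x_3 = -6, x_4 = 2

Row-reduce the augmented matrix:
R1 ← R1 / (10).
R2 ← R2 + 6·R1.
R3 ← R3 − 13·R1.
R4 ← R4 + 7·R1.
R2 ← R2 / (61/5).
R1 ← R1 − 17/10·R2.
R3 ← R3 + 191/10·R2.
R4 ← R4 − 249/10·R2.
R3 ← R3 / (-3875/122).
R1 ← R1 − 129/122·R3.
R2 ← R2 + 20/61·R3.
R4 ← R4 + 651/122·R3.
R4 ← R4 / (-3206/125).
R1 ← R1 + 6181/3875·R4.
R2 ← R2 − 137/775·R4.
R3 ← R3 + 3917/3875·R4.
Reading off the reduced rows gives x_1 = -2, x_2 = -2, x_3 = -6, x_4 = 2.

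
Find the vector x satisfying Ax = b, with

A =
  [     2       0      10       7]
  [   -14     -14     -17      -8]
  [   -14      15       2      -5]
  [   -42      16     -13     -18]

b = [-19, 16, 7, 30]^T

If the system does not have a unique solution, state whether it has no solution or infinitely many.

infinitely many solutions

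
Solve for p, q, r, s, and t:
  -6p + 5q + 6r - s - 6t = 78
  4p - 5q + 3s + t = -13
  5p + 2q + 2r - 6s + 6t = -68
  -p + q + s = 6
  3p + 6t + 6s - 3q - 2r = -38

p = -6, q = -2, r = 4, s = 2, t = -5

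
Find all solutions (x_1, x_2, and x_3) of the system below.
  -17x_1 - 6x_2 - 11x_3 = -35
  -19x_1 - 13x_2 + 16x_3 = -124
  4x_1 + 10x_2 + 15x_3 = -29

x_1 = 4, x_2 = 0, x_3 = -3

Row-reduce the augmented matrix:
R1 ← R1 / (-17).
R2 ← R2 + 19·R1.
R3 ← R3 − 4·R1.
R2 ← R2 / (-107/17).
R1 ← R1 − 6/17·R2.
R3 ← R3 − 146/17·R2.
R3 ← R3 / (5459/107).
R1 ← R1 − 239/107·R3.
R2 ← R2 + 481/107·R3.
Reading off the reduced rows gives x_1 = 4, x_2 = 0, x_3 = -3.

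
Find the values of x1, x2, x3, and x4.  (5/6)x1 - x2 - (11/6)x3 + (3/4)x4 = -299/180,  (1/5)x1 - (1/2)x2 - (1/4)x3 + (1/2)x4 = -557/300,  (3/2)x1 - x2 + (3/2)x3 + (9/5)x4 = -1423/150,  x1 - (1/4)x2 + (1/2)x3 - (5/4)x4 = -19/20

Row-reduce the augmented matrix:
R1 ← R1 / (5/6).
R2 ← R2 − 1/5·R1.
R3 ← R3 − 3/2·R1.
R4 ← R4 − 1·R1.
R2 ← R2 / (-13/50).
R1 ← R1 + 6/5·R2.
R3 ← R3 − 4/5·R2.
R4 ← R4 − 19/20·R2.
R3 ← R3 / (70/13).
R1 ← R1 + 40/13·R3.
R2 ← R2 + 19/26·R3.
R4 ← R4 − 353/104·R3.
R4 ← R4 / (-21113/11200).
R1 ← R1 − 17/70·R4.
R2 ← R2 + 2901/2800·R4.
R3 ← R3 − 373/1400·R4.
Reading off the reduced rows gives x1 = -6/5, x2 = 8/3, x3 = -5/3, x4 = -7/5.

x1 = -6/5, x2 = 8/3, x3 = -5/3, x4 = -7/5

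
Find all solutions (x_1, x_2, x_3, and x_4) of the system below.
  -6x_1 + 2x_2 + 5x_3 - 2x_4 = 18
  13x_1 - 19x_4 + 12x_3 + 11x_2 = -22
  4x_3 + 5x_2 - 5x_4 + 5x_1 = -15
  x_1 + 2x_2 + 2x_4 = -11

Row-reduce:
R1 ← R1 / (-6).
R2 ← R2 − 13·R1.
R3 ← R3 − 5·R1.
R4 ← R4 − 1·R1.
R2 ← R2 / (46/3).
R1 ← R1 + 1/3·R2.
R3 ← R3 − 20/3·R2.
R4 ← R4 − 7/3·R2.
R3 ← R3 / (-81/46).
R1 ← R1 + 31/92·R3.
R2 ← R2 − 137/92·R3.
R4 ← R4 + 243/92·R3.
Row 4 reduces to 0 = 1/2, a contradiction. The system is inconsistent.

no solution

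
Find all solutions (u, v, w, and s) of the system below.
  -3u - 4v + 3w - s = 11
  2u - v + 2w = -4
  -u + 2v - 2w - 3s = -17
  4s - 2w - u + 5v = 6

u = -2, v = -4, w = -2, s = 5

Row-reduce the augmented matrix:
R1 ← R1 / (-3).
R2 ← R2 − 2·R1.
R3 ← R3 + 1·R1.
R4 ← R4 + 1·R1.
R2 ← R2 / (-11/3).
R1 ← R1 − 4/3·R2.
R3 ← R3 − 10/3·R2.
R4 ← R4 − 19/3·R2.
R3 ← R3 / (7/11).
R1 ← R1 − 5/11·R3.
R2 ← R2 + 12/11·R3.
R4 ← R4 − 43/11·R3.
R4 ← R4 / (163/7).
R1 ← R1 − 17/7·R4.
R2 ← R2 + 38/7·R4.
R3 ← R3 + 36/7·R4.
Reading off the reduced rows gives u = -2, v = -4, w = -2, s = 5.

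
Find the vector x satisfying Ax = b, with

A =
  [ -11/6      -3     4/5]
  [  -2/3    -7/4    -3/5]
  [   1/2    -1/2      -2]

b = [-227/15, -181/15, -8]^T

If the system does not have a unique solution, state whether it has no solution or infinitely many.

no solution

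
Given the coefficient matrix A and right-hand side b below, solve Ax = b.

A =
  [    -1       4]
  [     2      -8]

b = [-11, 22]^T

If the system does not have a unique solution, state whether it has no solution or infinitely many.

infinitely many solutions

Row-reduce:
R1 ← R1 / (-1).
R2 ← R2 − 2·R1.
Rank is 1 with 2 unknowns, leaving x_2 free.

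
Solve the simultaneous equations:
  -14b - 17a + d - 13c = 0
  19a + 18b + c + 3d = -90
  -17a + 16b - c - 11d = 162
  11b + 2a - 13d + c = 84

a = -5, b = 1, c = 5, d = -6

Row-reduce the augmented matrix:
R1 ← R1 / (-17).
R2 ← R2 − 19·R1.
R3 ← R3 + 17·R1.
R4 ← R4 − 2·R1.
R2 ← R2 / (40/17).
R1 ← R1 − 14/17·R2.
R3 ← R3 − 30·R2.
R4 ← R4 − 159/17·R2.
R3 ← R3 / (369/2).
R1 ← R1 − 11/2·R3.
R2 ← R2 + 23/4·R3.
R4 ← R4 − 213/4·R3.
R4 ← R4 / (-436/41).
R1 ← R1 − 52/123·R4.
R2 ← R2 + 32/123·R4.
R3 ← R3 + 43/123·R4.
Reading off the reduced rows gives a = -5, b = 1, c = 5, d = -6.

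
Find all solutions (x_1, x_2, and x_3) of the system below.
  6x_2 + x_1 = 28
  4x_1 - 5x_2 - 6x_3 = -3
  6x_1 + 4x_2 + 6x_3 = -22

x_1 = -2, x_2 = 5, x_3 = -5

Row-reduce the augmented matrix:
R2 ← R2 − 4·R1.
R3 ← R3 − 6·R1.
R2 ← R2 / (-29).
R1 ← R1 − 6·R2.
R3 ← R3 + 32·R2.
R3 ← R3 / (366/29).
R1 ← R1 + 36/29·R3.
R2 ← R2 − 6/29·R3.
Reading off the reduced rows gives x_1 = -2, x_2 = 5, x_3 = -5.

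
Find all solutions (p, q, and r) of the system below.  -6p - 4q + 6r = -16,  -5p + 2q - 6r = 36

infinitely many solutions

Row-reduce:
R1 ← R1 / (-6).
R2 ← R2 + 5·R1.
R2 ← R2 / (16/3).
R1 ← R1 − 2/3·R2.
Rank is 2 with 3 unknowns, leaving r free.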